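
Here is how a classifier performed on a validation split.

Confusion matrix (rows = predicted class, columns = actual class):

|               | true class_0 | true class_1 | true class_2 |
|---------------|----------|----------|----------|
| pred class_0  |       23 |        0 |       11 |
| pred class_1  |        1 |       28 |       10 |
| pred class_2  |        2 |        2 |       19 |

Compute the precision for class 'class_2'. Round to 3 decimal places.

One-vs-rest for 'class_2': TP = diagonal; FP = other classes predicted 'class_2'; FN = 'class_2' predicted as other.
precision = TP/(TP+FP).
class_2: TP=19, FP=2+2=4 → 19/23 = 0.8261

0.826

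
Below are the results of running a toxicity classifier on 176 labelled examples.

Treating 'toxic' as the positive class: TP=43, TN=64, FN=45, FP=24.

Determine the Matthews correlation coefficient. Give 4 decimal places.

0.2223

MCC = (TP·TN − FP·FN) / √((TP+FP)(TP+FN)(TN+FP)(TN+FN))
Numerator = 43·64 − 24·45 = 1672
Denominator = √(67·88·88·109) = √56554432 = 7520.2681
MCC = 1672 / 7520.2681 = 0.2223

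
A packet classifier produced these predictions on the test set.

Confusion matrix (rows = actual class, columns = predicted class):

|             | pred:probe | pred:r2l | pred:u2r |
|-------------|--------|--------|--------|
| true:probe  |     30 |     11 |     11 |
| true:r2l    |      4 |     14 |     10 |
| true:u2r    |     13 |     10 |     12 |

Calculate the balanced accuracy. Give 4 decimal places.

0.4733

Balanced accuracy = mean of per-class recall.
  probe: recall = 30/52 = 0.57692
  r2l: recall = 14/28 = 0.50000
  u2r: recall = 12/35 = 0.34286
Mean = (0.57692 + 0.50000 + 0.34286) / 3 = 0.4733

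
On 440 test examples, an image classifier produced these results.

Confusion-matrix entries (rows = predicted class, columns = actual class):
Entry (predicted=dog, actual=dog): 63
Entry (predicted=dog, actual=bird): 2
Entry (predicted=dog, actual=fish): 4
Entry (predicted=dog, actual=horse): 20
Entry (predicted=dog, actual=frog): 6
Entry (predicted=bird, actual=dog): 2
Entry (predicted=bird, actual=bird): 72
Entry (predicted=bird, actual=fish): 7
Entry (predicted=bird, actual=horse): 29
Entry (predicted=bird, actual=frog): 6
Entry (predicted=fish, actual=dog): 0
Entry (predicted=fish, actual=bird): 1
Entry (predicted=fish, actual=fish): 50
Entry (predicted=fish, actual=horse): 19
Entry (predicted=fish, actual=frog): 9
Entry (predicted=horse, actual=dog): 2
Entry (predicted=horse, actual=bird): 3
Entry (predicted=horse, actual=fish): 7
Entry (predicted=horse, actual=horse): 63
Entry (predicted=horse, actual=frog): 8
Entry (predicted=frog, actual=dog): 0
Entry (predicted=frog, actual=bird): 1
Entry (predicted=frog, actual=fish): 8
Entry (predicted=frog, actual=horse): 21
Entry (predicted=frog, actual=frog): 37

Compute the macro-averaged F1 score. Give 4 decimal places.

0.6508

Per-class F1 score (2·TP/(2·TP+FP+FN)):
  dog: TP=63, FP=2+4+20+6=32, FN=2+0+2+0=4 → 126/162 = 0.77778
  bird: TP=72, FP=2+7+29+6=44, FN=2+1+3+1=7 → 144/195 = 0.73846
  fish: TP=50, FP=0+1+19+9=29, FN=4+7+7+8=26 → 100/155 = 0.64516
  horse: TP=63, FP=2+3+7+8=20, FN=20+29+19+21=89 → 126/235 = 0.53617
  frog: TP=37, FP=0+1+8+21=30, FN=6+6+9+8=29 → 74/133 = 0.55639
Macro-F1 score = mean = (0.77778 + 0.73846 + 0.64516 + 0.53617 + 0.55639) / 5 = 0.6508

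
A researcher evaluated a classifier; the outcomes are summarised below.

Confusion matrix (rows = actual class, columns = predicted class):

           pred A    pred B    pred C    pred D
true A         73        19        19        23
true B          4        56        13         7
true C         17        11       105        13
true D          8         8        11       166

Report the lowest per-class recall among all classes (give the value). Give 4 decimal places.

0.5448

Per-class recall (TP/(TP+FN)):
  A: TP=73, FN=19+19+23=61 → 73/134 = 0.54478
  B: TP=56, FN=4+13+7=24 → 56/80 = 0.70000
  C: TP=105, FN=17+11+13=41 → 105/146 = 0.71918
  D: TP=166, FN=8+8+11=27 → 166/193 = 0.86010
Lowest is class 'A' with recall = 0.5448.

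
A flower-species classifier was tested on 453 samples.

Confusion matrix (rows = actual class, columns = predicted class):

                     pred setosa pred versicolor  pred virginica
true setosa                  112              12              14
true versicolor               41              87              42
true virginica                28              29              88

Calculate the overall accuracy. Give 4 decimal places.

Accuracy = trace / total = (112+87+88=287) / 453 = 287/453 = 0.6336

0.6336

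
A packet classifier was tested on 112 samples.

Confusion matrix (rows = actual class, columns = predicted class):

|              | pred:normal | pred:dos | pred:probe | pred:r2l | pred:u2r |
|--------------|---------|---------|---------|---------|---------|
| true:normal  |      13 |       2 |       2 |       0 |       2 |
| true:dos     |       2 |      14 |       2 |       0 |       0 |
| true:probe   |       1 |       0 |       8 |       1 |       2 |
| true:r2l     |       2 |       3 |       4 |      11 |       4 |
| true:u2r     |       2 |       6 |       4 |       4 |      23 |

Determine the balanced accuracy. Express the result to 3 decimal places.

0.635

Balanced accuracy = mean of per-class recall.
  normal: recall = 13/19 = 0.6842
  dos: recall = 14/18 = 0.7778
  probe: recall = 8/12 = 0.6667
  r2l: recall = 11/24 = 0.4583
  u2r: recall = 23/39 = 0.5897
Mean = (0.6842 + 0.7778 + 0.6667 + 0.4583 + 0.5897) / 5 = 0.635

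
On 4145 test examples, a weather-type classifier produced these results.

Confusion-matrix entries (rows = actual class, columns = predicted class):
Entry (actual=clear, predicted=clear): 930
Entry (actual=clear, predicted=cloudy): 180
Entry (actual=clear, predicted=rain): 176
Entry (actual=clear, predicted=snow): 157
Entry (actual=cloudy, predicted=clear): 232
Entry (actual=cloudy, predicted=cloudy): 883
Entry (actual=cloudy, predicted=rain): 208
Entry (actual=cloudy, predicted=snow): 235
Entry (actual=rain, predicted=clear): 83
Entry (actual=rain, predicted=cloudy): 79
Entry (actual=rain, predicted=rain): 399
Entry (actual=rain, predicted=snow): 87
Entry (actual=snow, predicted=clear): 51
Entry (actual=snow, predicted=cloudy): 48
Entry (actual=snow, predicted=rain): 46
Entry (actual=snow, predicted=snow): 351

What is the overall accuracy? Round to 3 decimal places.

Accuracy = trace / total = (930+883+399+351=2563) / 4145 = 2563/4145 = 0.618

0.618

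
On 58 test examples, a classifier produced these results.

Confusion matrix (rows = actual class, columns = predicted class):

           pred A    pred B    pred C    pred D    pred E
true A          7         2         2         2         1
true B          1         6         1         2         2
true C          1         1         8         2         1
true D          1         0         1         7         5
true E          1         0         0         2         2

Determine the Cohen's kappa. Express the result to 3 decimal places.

Observed agreement pₒ = trace/N = 30/58 = 0.5172
Expected agreement pₑ = Σ (rowᵢ·colᵢ)/N² = (14·11 + 12·9 + 13·12 + 14·15 + 5·11)/58² = 0.2030
κ = (pₒ − pₑ)/(1 − pₑ) = (0.5172 − 0.2030)/(1 − 0.2030) = 0.394

0.394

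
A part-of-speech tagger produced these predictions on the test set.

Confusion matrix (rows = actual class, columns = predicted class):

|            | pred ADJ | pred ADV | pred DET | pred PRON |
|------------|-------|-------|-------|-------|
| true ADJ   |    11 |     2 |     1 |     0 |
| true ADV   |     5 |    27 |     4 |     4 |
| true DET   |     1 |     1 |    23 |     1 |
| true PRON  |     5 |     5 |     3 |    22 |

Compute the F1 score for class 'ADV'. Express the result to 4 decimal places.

0.7200

F1 score = 2·TP/(2·TP+FP+FN).
ADV: TP=27, FP=2+1+5=8, FN=5+4+4=13 → 54/75 = 0.72000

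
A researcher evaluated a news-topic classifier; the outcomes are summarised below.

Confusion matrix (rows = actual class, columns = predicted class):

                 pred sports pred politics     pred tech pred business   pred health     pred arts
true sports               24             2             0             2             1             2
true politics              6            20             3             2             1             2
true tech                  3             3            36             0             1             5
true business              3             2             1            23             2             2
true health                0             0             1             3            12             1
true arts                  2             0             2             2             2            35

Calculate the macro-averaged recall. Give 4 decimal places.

0.7215

Per-class recall (TP/(TP+FN)):
  sports: TP=24, FN=2+0+2+1+2=7 → 24/31 = 0.77419
  politics: TP=20, FN=6+3+2+1+2=14 → 20/34 = 0.58824
  tech: TP=36, FN=3+3+0+1+5=12 → 36/48 = 0.75000
  business: TP=23, FN=3+2+1+2+2=10 → 23/33 = 0.69697
  health: TP=12, FN=0+0+1+3+1=5 → 12/17 = 0.70588
  arts: TP=35, FN=2+0+2+2+2=8 → 35/43 = 0.81395
Macro-recall = mean = (0.77419 + 0.58824 + 0.75000 + 0.69697 + 0.70588 + 0.81395) / 6 = 0.7215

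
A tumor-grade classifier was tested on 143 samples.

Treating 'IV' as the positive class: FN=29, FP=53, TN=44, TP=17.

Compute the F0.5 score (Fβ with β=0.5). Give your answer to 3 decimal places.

0.261

Fβ = (1+β²)·TP / ((1+β²)·TP + β²·FN + FP), with β²=1/4
= 1.25·17 / (1.25·17 + 0.25·29 + 53) = 0.261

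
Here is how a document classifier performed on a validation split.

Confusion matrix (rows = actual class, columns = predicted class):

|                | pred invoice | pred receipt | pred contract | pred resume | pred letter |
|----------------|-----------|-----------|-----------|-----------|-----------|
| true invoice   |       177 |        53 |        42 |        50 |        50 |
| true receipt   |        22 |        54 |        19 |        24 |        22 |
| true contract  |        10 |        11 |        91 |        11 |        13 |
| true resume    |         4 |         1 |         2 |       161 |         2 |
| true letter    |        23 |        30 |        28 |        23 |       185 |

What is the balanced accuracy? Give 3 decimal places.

0.623

Balanced accuracy = mean of per-class recall.
  invoice: recall = 177/372 = 0.4758
  receipt: recall = 54/141 = 0.3830
  contract: recall = 91/136 = 0.6691
  resume: recall = 161/170 = 0.9471
  letter: recall = 185/289 = 0.6401
Mean = (0.4758 + 0.3830 + 0.6691 + 0.9471 + 0.6401) / 5 = 0.623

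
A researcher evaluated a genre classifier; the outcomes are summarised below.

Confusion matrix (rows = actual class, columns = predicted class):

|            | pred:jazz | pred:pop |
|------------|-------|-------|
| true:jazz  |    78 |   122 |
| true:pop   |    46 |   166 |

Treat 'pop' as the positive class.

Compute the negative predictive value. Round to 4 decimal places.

0.6290

NPV = TN/(TN+FN) = 78/(78+46) = 0.6290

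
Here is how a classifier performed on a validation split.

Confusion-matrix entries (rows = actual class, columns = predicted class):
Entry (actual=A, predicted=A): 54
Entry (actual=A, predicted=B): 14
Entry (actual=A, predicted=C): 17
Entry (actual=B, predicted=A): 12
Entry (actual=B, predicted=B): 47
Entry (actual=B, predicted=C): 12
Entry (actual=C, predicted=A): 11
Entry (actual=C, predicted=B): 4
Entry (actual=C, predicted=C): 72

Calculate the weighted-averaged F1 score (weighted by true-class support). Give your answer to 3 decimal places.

0.709

Per-class F1 score (2·TP/(2·TP+FP+FN)):
  A: TP=54, FP=12+11=23, FN=14+17=31 → 108/162 = 0.6667
  B: TP=47, FP=14+4=18, FN=12+12=24 → 94/136 = 0.6912
  C: TP=72, FP=17+12=29, FN=11+4=15 → 144/188 = 0.7660
Weighted-F1 score = Σ (supportᵢ/N)·F1 scoreᵢ with N=243: (85/243)·0.6667 + (71/243)·0.6912 + (87/243)·0.7660 = 0.709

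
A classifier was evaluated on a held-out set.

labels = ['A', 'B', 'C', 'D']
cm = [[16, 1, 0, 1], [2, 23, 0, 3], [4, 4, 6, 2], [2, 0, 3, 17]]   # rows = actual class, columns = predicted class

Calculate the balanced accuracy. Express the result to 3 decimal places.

Balanced accuracy = mean of per-class recall.
  A: recall = 16/18 = 0.8889
  B: recall = 23/28 = 0.8214
  C: recall = 6/16 = 0.3750
  D: recall = 17/22 = 0.7727
Mean = (0.8889 + 0.8214 + 0.3750 + 0.7727) / 4 = 0.715

0.715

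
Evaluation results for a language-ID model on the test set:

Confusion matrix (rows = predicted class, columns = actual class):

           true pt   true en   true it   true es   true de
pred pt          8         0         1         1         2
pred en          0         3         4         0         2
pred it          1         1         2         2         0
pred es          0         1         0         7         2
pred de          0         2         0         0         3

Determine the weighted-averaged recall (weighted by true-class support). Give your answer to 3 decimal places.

Per-class recall (TP/(TP+FN)):
  pt: TP=8, FN=0+1+0+0=1 → 8/9 = 0.8889
  en: TP=3, FN=0+1+1+2=4 → 3/7 = 0.4286
  it: TP=2, FN=1+4+0+0=5 → 2/7 = 0.2857
  es: TP=7, FN=1+0+2+0=3 → 7/10 = 0.7000
  de: TP=3, FN=2+2+0+2=6 → 3/9 = 0.3333
Weighted-recall = Σ (supportᵢ/N)·recallᵢ with N=42: (9/42)·0.8889 + (7/42)·0.4286 + (7/42)·0.2857 + (10/42)·0.7000 + (9/42)·0.3333 = 0.548

0.548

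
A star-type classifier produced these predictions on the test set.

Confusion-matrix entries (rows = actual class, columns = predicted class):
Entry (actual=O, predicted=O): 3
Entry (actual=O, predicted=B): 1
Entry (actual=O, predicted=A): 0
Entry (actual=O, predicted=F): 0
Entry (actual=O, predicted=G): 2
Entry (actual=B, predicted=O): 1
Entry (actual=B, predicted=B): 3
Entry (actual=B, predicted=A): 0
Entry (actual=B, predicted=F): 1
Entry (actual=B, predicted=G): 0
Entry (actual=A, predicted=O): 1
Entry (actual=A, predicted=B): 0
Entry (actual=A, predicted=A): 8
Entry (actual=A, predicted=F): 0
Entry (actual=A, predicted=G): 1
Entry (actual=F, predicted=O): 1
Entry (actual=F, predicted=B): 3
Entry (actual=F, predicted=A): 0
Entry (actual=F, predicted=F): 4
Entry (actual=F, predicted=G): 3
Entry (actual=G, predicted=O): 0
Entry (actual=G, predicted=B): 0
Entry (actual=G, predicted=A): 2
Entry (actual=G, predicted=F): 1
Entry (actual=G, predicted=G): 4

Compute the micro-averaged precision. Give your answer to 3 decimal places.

0.564

Micro-averaging pools counts across classes: ΣTP=22, ΣFP=17, ΣFN=17.
Micro-precision = TP/(TP+FP) on pooled counts = 0.564 (equals overall accuracy in single-label multiclass).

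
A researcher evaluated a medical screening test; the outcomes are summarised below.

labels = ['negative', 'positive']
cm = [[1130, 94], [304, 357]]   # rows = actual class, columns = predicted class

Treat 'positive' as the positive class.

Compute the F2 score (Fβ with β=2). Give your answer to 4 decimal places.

Fβ = (1+β²)·TP / ((1+β²)·TP + β²·FN + FP), with β²=4
= 5·357 / (5·357 + 4·304 + 94) = 0.5767

0.5767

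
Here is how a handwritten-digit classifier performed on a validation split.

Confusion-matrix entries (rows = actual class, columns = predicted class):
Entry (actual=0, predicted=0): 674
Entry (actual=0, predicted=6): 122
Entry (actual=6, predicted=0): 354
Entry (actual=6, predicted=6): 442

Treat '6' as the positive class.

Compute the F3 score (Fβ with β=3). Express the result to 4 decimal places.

0.5719

Fβ = (1+β²)·TP / ((1+β²)·TP + β²·FN + FP), with β²=9
= 10·442 / (10·442 + 9·354 + 122) = 0.5719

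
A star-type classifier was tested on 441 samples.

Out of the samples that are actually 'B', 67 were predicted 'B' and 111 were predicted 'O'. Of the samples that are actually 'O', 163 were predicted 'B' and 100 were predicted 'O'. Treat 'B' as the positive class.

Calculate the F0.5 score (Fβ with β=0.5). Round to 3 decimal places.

Fβ = (1+β²)·TP / ((1+β²)·TP + β²·FN + FP), with β²=1/4
= 1.25·67 / (1.25·67 + 0.25·111 + 163) = 0.305

0.305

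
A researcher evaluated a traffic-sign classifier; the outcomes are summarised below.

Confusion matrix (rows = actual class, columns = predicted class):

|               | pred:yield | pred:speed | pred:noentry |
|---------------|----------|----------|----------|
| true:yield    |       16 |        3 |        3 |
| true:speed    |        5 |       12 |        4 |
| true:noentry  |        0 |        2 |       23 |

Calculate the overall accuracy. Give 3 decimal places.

Accuracy = trace / total = (16+12+23=51) / 68 = 51/68 = 0.750

0.750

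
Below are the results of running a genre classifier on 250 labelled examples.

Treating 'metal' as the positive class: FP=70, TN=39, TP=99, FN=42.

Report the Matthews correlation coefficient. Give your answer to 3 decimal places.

0.063

MCC = (TP·TN − FP·FN) / √((TP+FP)(TP+FN)(TN+FP)(TN+FN))
Numerator = 99·39 − 70·42 = 921
Denominator = √(169·141·109·81) = √210386241 = 14504.6972
MCC = 921 / 14504.6972 = 0.063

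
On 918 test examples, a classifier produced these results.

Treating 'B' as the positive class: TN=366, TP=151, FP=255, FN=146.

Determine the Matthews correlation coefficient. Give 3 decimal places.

0.092

MCC = (TP·TN − FP·FN) / √((TP+FP)(TP+FN)(TN+FP)(TN+FN))
Numerator = 151·366 − 255·146 = 18036
Denominator = √(406·297·621·512) = √38339288064 = 195804.2085
MCC = 18036 / 195804.2085 = 0.092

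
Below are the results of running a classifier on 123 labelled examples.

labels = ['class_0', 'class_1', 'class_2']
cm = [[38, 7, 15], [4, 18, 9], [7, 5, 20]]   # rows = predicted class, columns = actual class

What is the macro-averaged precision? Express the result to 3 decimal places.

0.613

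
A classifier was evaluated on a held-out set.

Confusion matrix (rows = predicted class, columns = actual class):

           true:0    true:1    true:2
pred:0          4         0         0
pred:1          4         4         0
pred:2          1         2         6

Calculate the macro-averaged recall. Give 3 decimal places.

Per-class recall (TP/(TP+FN)):
  0: TP=4, FN=4+1=5 → 4/9 = 0.4444
  1: TP=4, FN=0+2=2 → 4/6 = 0.6667
  2: TP=6, FN=0+0=0 → 6/6 = 1.0000
Macro-recall = mean = (0.4444 + 0.6667 + 1.0000) / 3 = 0.704

0.704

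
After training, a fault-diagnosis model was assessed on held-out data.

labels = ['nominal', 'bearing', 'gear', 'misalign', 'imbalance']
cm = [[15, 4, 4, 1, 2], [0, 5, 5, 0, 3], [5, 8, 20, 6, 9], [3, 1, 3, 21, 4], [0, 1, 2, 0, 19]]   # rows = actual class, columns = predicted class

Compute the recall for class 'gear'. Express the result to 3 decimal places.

0.417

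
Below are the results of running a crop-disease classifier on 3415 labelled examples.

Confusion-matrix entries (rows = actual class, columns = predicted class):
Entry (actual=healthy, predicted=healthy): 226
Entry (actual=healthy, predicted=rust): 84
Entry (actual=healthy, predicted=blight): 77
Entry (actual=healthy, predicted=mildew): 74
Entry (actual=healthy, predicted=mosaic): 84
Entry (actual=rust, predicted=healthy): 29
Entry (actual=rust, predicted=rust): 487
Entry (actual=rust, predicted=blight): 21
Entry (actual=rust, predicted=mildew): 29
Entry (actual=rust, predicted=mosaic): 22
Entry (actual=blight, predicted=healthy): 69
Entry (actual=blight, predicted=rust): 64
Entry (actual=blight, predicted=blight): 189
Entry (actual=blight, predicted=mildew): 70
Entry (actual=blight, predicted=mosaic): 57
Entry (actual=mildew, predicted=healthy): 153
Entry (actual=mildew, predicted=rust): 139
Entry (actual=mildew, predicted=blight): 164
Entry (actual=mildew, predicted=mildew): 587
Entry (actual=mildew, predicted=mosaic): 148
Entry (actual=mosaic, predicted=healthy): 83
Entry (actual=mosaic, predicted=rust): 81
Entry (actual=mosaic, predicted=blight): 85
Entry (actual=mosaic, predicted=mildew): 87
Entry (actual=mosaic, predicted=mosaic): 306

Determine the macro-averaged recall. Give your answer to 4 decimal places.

Per-class recall (TP/(TP+FN)):
  healthy: TP=226, FN=84+77+74+84=319 → 226/545 = 0.41468
  rust: TP=487, FN=29+21+29+22=101 → 487/588 = 0.82823
  blight: TP=189, FN=69+64+70+57=260 → 189/449 = 0.42094
  mildew: TP=587, FN=153+139+164+148=604 → 587/1191 = 0.49286
  mosaic: TP=306, FN=83+81+85+87=336 → 306/642 = 0.47664
Macro-recall = mean = (0.41468 + 0.82823 + 0.42094 + 0.49286 + 0.47664) / 5 = 0.5267

0.5267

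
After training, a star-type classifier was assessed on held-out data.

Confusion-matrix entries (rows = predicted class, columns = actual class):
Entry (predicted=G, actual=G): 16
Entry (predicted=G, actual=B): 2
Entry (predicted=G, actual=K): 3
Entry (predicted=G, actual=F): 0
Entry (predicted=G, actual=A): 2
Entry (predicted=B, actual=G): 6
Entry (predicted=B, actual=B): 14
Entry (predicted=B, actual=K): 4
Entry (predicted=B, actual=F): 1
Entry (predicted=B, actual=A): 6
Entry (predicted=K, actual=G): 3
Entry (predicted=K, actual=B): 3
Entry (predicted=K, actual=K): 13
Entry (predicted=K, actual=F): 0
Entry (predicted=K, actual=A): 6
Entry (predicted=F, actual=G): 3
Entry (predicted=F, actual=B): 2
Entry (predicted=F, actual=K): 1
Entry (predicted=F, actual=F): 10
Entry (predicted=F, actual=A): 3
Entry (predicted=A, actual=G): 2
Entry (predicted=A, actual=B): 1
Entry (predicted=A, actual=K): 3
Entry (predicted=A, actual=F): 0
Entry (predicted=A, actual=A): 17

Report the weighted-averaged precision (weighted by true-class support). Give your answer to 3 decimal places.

Per-class precision (TP/(TP+FP)):
  G: TP=16, FP=2+3+0+2=7 → 16/23 = 0.6957
  B: TP=14, FP=6+4+1+6=17 → 14/31 = 0.4516
  K: TP=13, FP=3+3+0+6=12 → 13/25 = 0.5200
  F: TP=10, FP=3+2+1+3=9 → 10/19 = 0.5263
  A: TP=17, FP=2+1+3+0=6 → 17/23 = 0.7391
Weighted-precision = Σ (supportᵢ/N)·precisionᵢ with N=121: (30/121)·0.6957 + (22/121)·0.4516 + (24/121)·0.5200 + (11/121)·0.5263 + (34/121)·0.7391 = 0.613

0.613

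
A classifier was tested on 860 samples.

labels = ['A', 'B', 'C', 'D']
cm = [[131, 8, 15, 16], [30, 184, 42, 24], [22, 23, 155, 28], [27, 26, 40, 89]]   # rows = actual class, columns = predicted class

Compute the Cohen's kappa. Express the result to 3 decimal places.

Observed agreement pₒ = trace/N = 559/860 = 0.6500
Expected agreement pₑ = Σ (rowᵢ·colᵢ)/N² = (170·210 + 280·241 + 228·252 + 182·157)/860² = 0.2558
κ = (pₒ − pₑ)/(1 − pₑ) = (0.6500 − 0.2558)/(1 − 0.2558) = 0.530

0.530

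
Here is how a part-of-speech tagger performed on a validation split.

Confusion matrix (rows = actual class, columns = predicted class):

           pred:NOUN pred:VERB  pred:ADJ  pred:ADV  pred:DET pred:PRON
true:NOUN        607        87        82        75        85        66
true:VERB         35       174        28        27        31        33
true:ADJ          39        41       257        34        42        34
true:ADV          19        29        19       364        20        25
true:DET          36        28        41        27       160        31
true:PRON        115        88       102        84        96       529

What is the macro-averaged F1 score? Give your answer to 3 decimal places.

Per-class F1 score (2·TP/(2·TP+FP+FN)):
  NOUN: TP=607, FP=35+39+19+36+115=244, FN=87+82+75+85+66=395 → 1214/1853 = 0.6552
  VERB: TP=174, FP=87+41+29+28+88=273, FN=35+28+27+31+33=154 → 348/775 = 0.4490
  ADJ: TP=257, FP=82+28+19+41+102=272, FN=39+41+34+42+34=190 → 514/976 = 0.5266
  ADV: TP=364, FP=75+27+34+27+84=247, FN=19+29+19+20+25=112 → 728/1087 = 0.6697
  DET: TP=160, FP=85+31+42+20+96=274, FN=36+28+41+27+31=163 → 320/757 = 0.4227
  PRON: TP=529, FP=66+33+34+25+31=189, FN=115+88+102+84+96=485 → 1058/1732 = 0.6109
Macro-F1 score = mean = (0.6552 + 0.4490 + 0.5266 + 0.6697 + 0.4227 + 0.6109) / 6 = 0.556

0.556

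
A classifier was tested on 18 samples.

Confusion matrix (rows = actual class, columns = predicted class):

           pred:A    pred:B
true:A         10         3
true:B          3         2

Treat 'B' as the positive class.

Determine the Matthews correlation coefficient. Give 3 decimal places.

MCC = (TP·TN − FP·FN) / √((TP+FP)(TP+FN)(TN+FP)(TN+FN))
Numerator = 2·10 − 3·3 = 11
Denominator = √(5·5·13·13) = √4225 = 65.0000
MCC = 11 / 65.0000 = 0.169

0.169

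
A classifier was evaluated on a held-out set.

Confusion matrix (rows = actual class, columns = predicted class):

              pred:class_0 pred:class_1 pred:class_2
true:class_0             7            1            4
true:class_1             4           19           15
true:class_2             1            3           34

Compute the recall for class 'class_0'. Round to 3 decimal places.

0.583

recall = TP/(TP+FN).
class_0: TP=7, FN=1+4=5 → 7/12 = 0.5833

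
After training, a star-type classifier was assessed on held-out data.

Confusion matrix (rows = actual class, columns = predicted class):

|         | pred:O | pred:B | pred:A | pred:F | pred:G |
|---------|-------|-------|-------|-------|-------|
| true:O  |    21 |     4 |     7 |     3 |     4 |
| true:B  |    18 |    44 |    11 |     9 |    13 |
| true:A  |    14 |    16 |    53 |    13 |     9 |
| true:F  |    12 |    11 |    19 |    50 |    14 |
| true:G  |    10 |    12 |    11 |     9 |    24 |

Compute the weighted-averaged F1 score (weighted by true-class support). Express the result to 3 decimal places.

0.473

Per-class F1 score (2·TP/(2·TP+FP+FN)):
  O: TP=21, FP=18+14+12+10=54, FN=4+7+3+4=18 → 42/114 = 0.3684
  B: TP=44, FP=4+16+11+12=43, FN=18+11+9+13=51 → 88/182 = 0.4835
  A: TP=53, FP=7+11+19+11=48, FN=14+16+13+9=52 → 106/206 = 0.5146
  F: TP=50, FP=3+9+13+9=34, FN=12+11+19+14=56 → 100/190 = 0.5263
  G: TP=24, FP=4+13+9+14=40, FN=10+12+11+9=42 → 48/130 = 0.3692
Weighted-F1 score = Σ (supportᵢ/N)·F1 scoreᵢ with N=411: (39/411)·0.3684 + (95/411)·0.4835 + (105/411)·0.5146 + (106/411)·0.5263 + (66/411)·0.3692 = 0.473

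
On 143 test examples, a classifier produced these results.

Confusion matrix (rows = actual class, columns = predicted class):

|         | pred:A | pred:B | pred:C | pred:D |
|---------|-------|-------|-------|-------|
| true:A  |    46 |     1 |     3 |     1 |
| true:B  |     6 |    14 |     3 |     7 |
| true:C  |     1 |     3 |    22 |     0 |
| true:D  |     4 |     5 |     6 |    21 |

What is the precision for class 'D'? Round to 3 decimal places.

0.724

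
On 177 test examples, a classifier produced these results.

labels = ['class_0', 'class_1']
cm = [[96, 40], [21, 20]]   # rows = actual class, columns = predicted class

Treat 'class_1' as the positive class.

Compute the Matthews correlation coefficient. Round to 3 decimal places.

MCC = (TP·TN − FP·FN) / √((TP+FP)(TP+FN)(TN+FP)(TN+FN))
Numerator = 20·96 − 40·21 = 1080
Denominator = √(60·41·136·117) = √39143520 = 6256.4782
MCC = 1080 / 6256.4782 = 0.173

0.173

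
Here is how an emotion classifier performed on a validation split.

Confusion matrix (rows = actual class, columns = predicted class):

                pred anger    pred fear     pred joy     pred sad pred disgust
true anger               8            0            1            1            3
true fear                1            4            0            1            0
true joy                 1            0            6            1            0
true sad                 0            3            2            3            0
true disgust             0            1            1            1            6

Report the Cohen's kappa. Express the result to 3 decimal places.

0.515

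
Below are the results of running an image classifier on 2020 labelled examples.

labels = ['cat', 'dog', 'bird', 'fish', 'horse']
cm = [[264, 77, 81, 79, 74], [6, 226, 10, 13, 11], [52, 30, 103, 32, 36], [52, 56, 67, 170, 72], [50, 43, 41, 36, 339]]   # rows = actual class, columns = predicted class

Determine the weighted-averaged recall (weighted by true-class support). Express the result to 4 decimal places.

0.5455

Per-class recall (TP/(TP+FN)):
  cat: TP=264, FN=77+81+79+74=311 → 264/575 = 0.45913
  dog: TP=226, FN=6+10+13+11=40 → 226/266 = 0.84962
  bird: TP=103, FN=52+30+32+36=150 → 103/253 = 0.40711
  fish: TP=170, FN=52+56+67+72=247 → 170/417 = 0.40767
  horse: TP=339, FN=50+43+41+36=170 → 339/509 = 0.66601
Weighted-recall = Σ (supportᵢ/N)·recallᵢ with N=2020: (575/2020)·0.45913 + (266/2020)·0.84962 + (253/2020)·0.40711 + (417/2020)·0.40767 + (509/2020)·0.66601 = 0.5455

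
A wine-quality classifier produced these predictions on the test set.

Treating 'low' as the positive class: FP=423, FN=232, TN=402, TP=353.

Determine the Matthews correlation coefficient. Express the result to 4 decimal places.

0.0898

MCC = (TP·TN − FP·FN) / √((TP+FP)(TP+FN)(TN+FP)(TN+FN))
Numerator = 353·402 − 423·232 = 43770
Denominator = √(776·585·825·634) = √237443778000 = 487282.0313
MCC = 43770 / 487282.0313 = 0.0898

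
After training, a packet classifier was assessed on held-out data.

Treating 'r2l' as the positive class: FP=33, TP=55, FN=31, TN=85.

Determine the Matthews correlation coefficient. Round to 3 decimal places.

0.359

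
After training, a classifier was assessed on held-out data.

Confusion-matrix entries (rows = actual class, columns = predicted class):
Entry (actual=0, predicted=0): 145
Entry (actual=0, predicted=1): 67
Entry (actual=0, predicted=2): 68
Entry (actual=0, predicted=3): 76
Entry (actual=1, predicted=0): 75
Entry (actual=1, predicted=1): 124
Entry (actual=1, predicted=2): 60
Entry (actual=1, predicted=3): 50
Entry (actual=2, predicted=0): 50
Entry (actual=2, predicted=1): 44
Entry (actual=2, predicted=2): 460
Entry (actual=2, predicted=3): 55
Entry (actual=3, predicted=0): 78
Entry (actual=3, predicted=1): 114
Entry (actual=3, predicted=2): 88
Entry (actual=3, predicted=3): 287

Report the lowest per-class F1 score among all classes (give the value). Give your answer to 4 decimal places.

0.3769

Per-class F1 score (2·TP/(2·TP+FP+FN)):
  0: TP=145, FP=75+50+78=203, FN=67+68+76=211 → 290/704 = 0.41193
  1: TP=124, FP=67+44+114=225, FN=75+60+50=185 → 248/658 = 0.37690
  2: TP=460, FP=68+60+88=216, FN=50+44+55=149 → 920/1285 = 0.71595
  3: TP=287, FP=76+50+55=181, FN=78+114+88=280 → 574/1035 = 0.55459
Lowest is class '1' with F1 score = 0.3769.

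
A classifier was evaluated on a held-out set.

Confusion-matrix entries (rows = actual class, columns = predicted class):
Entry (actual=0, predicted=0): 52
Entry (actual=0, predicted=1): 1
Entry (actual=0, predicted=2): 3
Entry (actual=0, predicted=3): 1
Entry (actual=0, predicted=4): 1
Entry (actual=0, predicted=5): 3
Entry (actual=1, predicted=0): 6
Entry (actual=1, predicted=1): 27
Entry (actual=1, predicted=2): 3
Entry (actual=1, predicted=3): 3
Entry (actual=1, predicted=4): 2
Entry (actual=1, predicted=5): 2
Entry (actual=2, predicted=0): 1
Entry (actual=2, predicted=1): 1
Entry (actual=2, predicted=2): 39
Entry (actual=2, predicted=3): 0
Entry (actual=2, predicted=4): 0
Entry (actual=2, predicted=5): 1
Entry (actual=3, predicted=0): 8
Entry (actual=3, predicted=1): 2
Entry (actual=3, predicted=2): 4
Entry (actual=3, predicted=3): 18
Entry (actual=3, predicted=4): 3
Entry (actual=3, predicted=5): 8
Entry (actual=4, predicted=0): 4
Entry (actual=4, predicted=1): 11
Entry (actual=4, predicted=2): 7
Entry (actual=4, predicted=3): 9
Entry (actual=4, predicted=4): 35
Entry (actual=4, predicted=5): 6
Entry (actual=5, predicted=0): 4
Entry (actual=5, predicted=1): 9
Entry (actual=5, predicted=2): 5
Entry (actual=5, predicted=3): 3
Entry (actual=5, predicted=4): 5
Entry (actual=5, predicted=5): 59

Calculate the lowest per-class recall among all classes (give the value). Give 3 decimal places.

Per-class recall (TP/(TP+FN)):
  0: TP=52, FN=1+3+1+1+3=9 → 52/61 = 0.8525
  1: TP=27, FN=6+3+3+2+2=16 → 27/43 = 0.6279
  2: TP=39, FN=1+1+0+0+1=3 → 39/42 = 0.9286
  3: TP=18, FN=8+2+4+3+8=25 → 18/43 = 0.4186
  4: TP=35, FN=4+11+7+9+6=37 → 35/72 = 0.4861
  5: TP=59, FN=4+9+5+3+5=26 → 59/85 = 0.6941
Lowest is class '3' with recall = 0.419.

0.419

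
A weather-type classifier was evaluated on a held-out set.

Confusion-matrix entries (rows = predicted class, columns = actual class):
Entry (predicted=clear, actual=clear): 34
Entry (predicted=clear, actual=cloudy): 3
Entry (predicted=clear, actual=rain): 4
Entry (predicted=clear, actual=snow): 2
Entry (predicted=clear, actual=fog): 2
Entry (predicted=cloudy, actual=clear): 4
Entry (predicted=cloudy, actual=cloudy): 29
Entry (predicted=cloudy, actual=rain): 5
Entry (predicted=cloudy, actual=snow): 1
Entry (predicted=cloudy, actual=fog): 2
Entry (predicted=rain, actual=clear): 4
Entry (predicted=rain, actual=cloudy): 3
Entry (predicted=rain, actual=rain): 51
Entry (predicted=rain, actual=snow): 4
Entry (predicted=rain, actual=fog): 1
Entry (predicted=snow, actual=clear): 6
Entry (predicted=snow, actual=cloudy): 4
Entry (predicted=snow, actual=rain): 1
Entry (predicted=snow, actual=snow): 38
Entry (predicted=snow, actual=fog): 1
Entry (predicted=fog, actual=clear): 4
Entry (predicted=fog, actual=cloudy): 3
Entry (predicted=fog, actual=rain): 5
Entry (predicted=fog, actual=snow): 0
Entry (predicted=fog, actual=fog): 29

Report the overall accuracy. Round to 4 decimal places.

0.7542

Accuracy = trace / total = (34+29+51+38+29=181) / 240 = 181/240 = 0.7542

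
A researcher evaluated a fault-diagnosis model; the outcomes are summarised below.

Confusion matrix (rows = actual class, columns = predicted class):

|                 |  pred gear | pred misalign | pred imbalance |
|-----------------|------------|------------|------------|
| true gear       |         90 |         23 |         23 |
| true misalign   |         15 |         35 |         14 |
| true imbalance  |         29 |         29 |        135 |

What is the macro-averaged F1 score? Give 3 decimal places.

Per-class F1 score (2·TP/(2·TP+FP+FN)):
  gear: TP=90, FP=15+29=44, FN=23+23=46 → 180/270 = 0.6667
  misalign: TP=35, FP=23+29=52, FN=15+14=29 → 70/151 = 0.4636
  imbalance: TP=135, FP=23+14=37, FN=29+29=58 → 270/365 = 0.7397
Macro-F1 score = mean = (0.6667 + 0.4636 + 0.7397) / 3 = 0.623

0.623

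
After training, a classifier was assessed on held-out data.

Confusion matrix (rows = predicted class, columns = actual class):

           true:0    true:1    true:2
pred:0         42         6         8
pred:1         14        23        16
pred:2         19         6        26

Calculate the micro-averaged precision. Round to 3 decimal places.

0.569

Micro-averaging pools counts across classes: ΣTP=91, ΣFP=69, ΣFN=69.
Micro-precision = TP/(TP+FP) on pooled counts = 0.569 (equals overall accuracy in single-label multiclass).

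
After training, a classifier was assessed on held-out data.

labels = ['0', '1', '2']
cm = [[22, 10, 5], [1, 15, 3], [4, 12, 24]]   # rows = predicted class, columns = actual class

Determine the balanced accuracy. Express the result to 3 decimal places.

Balanced accuracy = mean of per-class recall.
  0: recall = 22/27 = 0.8148
  1: recall = 15/37 = 0.4054
  2: recall = 24/32 = 0.7500
Mean = (0.8148 + 0.4054 + 0.7500) / 3 = 0.657

0.657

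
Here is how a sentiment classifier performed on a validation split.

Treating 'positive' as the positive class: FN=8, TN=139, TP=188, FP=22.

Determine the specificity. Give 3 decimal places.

Specificity = TN/(TN+FP) = 139/(139+22) = 0.863

0.863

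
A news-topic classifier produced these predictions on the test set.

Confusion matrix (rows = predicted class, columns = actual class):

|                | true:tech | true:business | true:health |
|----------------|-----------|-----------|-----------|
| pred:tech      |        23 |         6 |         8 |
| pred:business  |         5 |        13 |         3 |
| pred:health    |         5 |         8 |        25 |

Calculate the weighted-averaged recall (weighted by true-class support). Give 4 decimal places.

0.6354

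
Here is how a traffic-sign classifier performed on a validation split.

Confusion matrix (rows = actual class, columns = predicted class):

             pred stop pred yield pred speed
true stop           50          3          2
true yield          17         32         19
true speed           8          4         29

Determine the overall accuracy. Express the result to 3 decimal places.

Accuracy = trace / total = (50+32+29=111) / 164 = 111/164 = 0.677

0.677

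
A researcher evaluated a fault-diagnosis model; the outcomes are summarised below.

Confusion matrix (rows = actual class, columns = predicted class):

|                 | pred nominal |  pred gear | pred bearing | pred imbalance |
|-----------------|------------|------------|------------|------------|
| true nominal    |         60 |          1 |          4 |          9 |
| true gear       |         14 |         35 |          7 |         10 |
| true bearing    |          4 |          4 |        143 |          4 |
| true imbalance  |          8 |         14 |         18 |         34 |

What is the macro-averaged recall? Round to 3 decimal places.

0.681

Per-class recall (TP/(TP+FN)):
  nominal: TP=60, FN=1+4+9=14 → 60/74 = 0.8108
  gear: TP=35, FN=14+7+10=31 → 35/66 = 0.5303
  bearing: TP=143, FN=4+4+4=12 → 143/155 = 0.9226
  imbalance: TP=34, FN=8+14+18=40 → 34/74 = 0.4595
Macro-recall = mean = (0.8108 + 0.5303 + 0.9226 + 0.4595) / 4 = 0.681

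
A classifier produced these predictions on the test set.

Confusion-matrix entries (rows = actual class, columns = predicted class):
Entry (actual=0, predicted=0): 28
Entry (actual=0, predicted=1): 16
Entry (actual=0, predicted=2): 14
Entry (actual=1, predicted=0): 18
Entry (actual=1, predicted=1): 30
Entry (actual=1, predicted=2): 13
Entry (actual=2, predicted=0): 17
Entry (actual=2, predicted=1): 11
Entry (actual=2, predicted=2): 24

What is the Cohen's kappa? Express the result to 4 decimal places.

0.2179

Observed agreement pₒ = trace/N = 82/171 = 0.47953
Expected agreement pₑ = Σ (rowᵢ·colᵢ)/N² = (58·63 + 61·57 + 52·51)/171² = 0.33456
κ = (pₒ − pₑ)/(1 − pₑ) = (0.47953 − 0.33456)/(1 − 0.33456) = 0.2179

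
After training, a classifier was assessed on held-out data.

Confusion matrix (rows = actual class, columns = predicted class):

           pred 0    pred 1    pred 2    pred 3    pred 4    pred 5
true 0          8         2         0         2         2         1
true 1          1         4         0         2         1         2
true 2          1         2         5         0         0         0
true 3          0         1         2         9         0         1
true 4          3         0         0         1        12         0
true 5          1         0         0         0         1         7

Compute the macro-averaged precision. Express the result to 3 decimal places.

Per-class precision (TP/(TP+FP)):
  0: TP=8, FP=1+1+0+3+1=6 → 8/14 = 0.5714
  1: TP=4, FP=2+2+1+0+0=5 → 4/9 = 0.4444
  2: TP=5, FP=0+0+2+0+0=2 → 5/7 = 0.7143
  3: TP=9, FP=2+2+0+1+0=5 → 9/14 = 0.6429
  4: TP=12, FP=2+1+0+0+1=4 → 12/16 = 0.7500
  5: TP=7, FP=1+2+0+1+0=4 → 7/11 = 0.6364
Macro-precision = mean = (0.5714 + 0.4444 + 0.7143 + 0.6429 + 0.7500 + 0.6364) / 6 = 0.627

0.627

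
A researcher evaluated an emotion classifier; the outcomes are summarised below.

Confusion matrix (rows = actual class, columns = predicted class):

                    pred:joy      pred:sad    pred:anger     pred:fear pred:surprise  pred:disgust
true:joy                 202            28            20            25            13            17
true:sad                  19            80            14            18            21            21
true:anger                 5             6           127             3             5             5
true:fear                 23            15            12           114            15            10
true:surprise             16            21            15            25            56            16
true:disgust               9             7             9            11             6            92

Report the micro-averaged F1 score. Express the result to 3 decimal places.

0.609

Micro-averaging pools counts across classes: ΣTP=671, ΣFP=430, ΣFN=430.
Micro-F1 score = 2·TP/(2·TP+FP+FN) on pooled counts = 0.609 (equals overall accuracy in single-label multiclass).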